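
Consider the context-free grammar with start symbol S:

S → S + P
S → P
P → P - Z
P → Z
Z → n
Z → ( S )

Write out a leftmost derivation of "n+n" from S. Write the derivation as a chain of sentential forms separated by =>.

S => S+P => P+P => Z+P => n+P => n+Z => n+n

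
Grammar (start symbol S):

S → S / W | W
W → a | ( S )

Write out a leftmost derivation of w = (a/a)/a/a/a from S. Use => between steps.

S => S/W   [S → S / W]
S/W => S/W/W   [S → S / W]
S/W/W => S/W/W/W   [S → S / W]
S/W/W/W => W/W/W/W   [S → W]
W/W/W/W => (S)/W/W/W   [W → ( S )]
(S)/W/W/W => (S/W)/W/W/W   [S → S / W]
(S/W)/W/W/W => (W/W)/W/W/W   [S → W]
(W/W)/W/W/W => (a/W)/W/W/W   [W → a]
(a/W)/W/W/W => (a/a)/W/W/W   [W → a]
(a/a)/W/W/W => (a/a)/a/W/W   [W → a]
(a/a)/a/W/W => (a/a)/a/a/W   [W → a]
(a/a)/a/a/W => (a/a)/a/a/a   [W → a]

S => S/W => S/W/W => S/W/W/W => W/W/W/W => (S)/W/W/W => (S/W)/W/W/W => (W/W)/W/W/W => (a/W)/W/W/W => (a/a)/W/W/W => (a/a)/a/W/W => (a/a)/a/a/W => (a/a)/a/a/a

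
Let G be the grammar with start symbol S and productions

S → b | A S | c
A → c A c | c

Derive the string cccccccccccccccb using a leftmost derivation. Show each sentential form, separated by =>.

S => AS => cAcS => ccAccS => cccAcccS => ccccAccccS => cccccAcccccS => ccccccAccccccS => cccccccAcccccccS => cccccccccccccccS => cccccccccccccccb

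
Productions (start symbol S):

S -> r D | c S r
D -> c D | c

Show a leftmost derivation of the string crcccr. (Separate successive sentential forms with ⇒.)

S ⇒ cSr ⇒ crDr ⇒ crcDr ⇒ crccDr ⇒ crcccr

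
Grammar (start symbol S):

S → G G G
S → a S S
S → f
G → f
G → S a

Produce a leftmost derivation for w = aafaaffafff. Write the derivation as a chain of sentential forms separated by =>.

S => aSS   [S → a S S]
aSS => aaSSS   [S → a S S]
aaSSS => aaGGGSS   [S → G G G]
aaGGGSS => aaSaGGSS   [G → S a]
aaSaGGSS => aafaGGSS   [S → f]
aafaGGSS => aafaSaGSS   [G → S a]
aafaSaGSS => aafaaSSaGSS   [S → a S S]
aafaaSSaGSS => aafaafSaGSS   [S → f]
aafaafSaGSS => aafaaffaGSS   [S → f]
aafaaffaGSS => aafaaffafSS   [G → f]
aafaaffafSS => aafaaffaffS   [S → f]
aafaaffaffS => aafaaffafff   [S → f]

S => aSS => aaSSS => aaGGGSS => aaSaGGSS => aafaGGSS => aafaSaGSS => aafaaSSaGSS => aafaafSaGSS => aafaaffaGSS => aafaaffafSS => aafaaffaffS => aafaaffafff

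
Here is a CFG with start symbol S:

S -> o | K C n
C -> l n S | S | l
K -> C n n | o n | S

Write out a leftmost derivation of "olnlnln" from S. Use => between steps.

S => KCn   [S -> K C n]
KCn => SCn   [K -> S]
SCn => KCnCn   [S -> K C n]
KCnCn => SCnCn   [K -> S]
SCnCn => KCnCnCn   [S -> K C n]
KCnCnCn => SCnCnCn   [K -> S]
SCnCnCn => oCnCnCn   [S -> o]
oCnCnCn => olnCnCn   [C -> l]
olnCnCn => olnlnCn   [C -> l]
olnlnCn => olnlnln   [C -> l]

S => KCn => SCn => KCnCn => SCnCn => KCnCnCn => SCnCnCn => oCnCnCn => olnCnCn => olnlnCn => olnlnln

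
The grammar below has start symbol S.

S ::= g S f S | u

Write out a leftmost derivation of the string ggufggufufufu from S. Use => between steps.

S=>gSfS=>ggSfSfS=>ggufSfS=>ggufgSfSfS=>ggufggSfSfSfS=>ggufggufSfSfS=>ggufggufufSfS=>ggufggufufufS=>ggufggufufufu

S => gSfS   [S ::= g S f S]
gSfS => ggSfSfS   [S ::= g S f S]
ggSfSfS => ggufSfS   [S ::= u]
ggufSfS => ggufgSfSfS   [S ::= g S f S]
ggufgSfSfS => ggufggSfSfSfS   [S ::= g S f S]
ggufggSfSfSfS => ggufggufSfSfS   [S ::= u]
ggufggufSfSfS => ggufggufufSfS   [S ::= u]
ggufggufufSfS => ggufggufufufS   [S ::= u]
ggufggufufufS => ggufggufufufu   [S ::= u]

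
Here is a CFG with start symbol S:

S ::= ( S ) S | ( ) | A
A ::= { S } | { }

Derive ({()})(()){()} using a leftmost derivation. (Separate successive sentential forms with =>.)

S => (S)S => (A)S => ({S})S => ({()})S => ({()})(S)S => ({()})(())S => ({()})(())A => ({()})(()){S} => ({()})(()){()}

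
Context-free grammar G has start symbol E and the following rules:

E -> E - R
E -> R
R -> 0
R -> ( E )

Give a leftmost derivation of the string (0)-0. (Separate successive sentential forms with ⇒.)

E ⇒ E-R   [E -> E - R]
E-R ⇒ R-R   [E -> R]
R-R ⇒ (E)-R   [R -> ( E )]
(E)-R ⇒ (R)-R   [E -> R]
(R)-R ⇒ (0)-R   [R -> 0]
(0)-R ⇒ (0)-0   [R -> 0]

E ⇒ E-R ⇒ R-R ⇒ (E)-R ⇒ (R)-R ⇒ (0)-R ⇒ (0)-0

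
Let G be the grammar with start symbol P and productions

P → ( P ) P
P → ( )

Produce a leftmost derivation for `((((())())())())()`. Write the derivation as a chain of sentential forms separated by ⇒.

P ⇒ (P)P   [P → ( P ) P]
(P)P ⇒ ((P)P)P   [P → ( P ) P]
((P)P)P ⇒ (((P)P)P)P   [P → ( P ) P]
(((P)P)P)P ⇒ ((((P)P)P)P)P   [P → ( P ) P]
((((P)P)P)P)P ⇒ ((((())P)P)P)P   [P → ( )]
((((())P)P)P)P ⇒ ((((())())P)P)P   [P → ( )]
((((())())P)P)P ⇒ ((((())())())P)P   [P → ( )]
((((())())())P)P ⇒ ((((())())())())P   [P → ( )]
((((())())())())P ⇒ ((((())())())())()   [P → ( )]

P⇒(P)P⇒((P)P)P⇒(((P)P)P)P⇒((((P)P)P)P)P⇒((((())P)P)P)P⇒((((())())P)P)P⇒((((())())())P)P⇒((((())())())())P⇒((((())())())())()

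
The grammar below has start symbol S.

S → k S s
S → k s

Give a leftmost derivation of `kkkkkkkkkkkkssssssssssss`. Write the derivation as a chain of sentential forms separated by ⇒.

S ⇒ kSs   [S → k S s]
kSs ⇒ kkSss   [S → k S s]
kkSss ⇒ kkkSsss   [S → k S s]
kkkSsss ⇒ kkkkSssss   [S → k S s]
kkkkSssss ⇒ kkkkkSsssss   [S → k S s]
kkkkkSsssss ⇒ kkkkkkSssssss   [S → k S s]
kkkkkkSssssss ⇒ kkkkkkkSsssssss   [S → k S s]
kkkkkkkSsssssss ⇒ kkkkkkkkSssssssss   [S → k S s]
kkkkkkkkSssssssss ⇒ kkkkkkkkkSsssssssss   [S → k S s]
kkkkkkkkkSsssssssss ⇒ kkkkkkkkkkSssssssssss   [S → k S s]
kkkkkkkkkkSssssssssss ⇒ kkkkkkkkkkkSsssssssssss   [S → k S s]
kkkkkkkkkkkSsssssssssss ⇒ kkkkkkkkkkkkssssssssssss   [S → k s]

S ⇒ kSs ⇒ kkSss ⇒ kkkSsss ⇒ kkkkSssss ⇒ kkkkkSsssss ⇒ kkkkkkSssssss ⇒ kkkkkkkSsssssss ⇒ kkkkkkkkSssssssss ⇒ kkkkkkkkkSsssssssss ⇒ kkkkkkkkkkSssssssssss ⇒ kkkkkkkkkkkSsssssssssss ⇒ kkkkkkkkkkkkssssssssssss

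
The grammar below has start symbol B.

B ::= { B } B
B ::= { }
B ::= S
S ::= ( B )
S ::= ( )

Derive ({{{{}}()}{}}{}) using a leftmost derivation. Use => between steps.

B => S   [B ::= S]
S => (B)   [S ::= ( B )]
(B) => ({B}B)   [B ::= { B } B]
({B}B) => ({{B}B}B)   [B ::= { B } B]
({{B}B}B) => ({{{B}B}B}B)   [B ::= { B } B]
({{{B}B}B}B) => ({{{{}}B}B}B)   [B ::= { }]
({{{{}}B}B}B) => ({{{{}}S}B}B)   [B ::= S]
({{{{}}S}B}B) => ({{{{}}()}B}B)   [S ::= ( )]
({{{{}}()}B}B) => ({{{{}}()}{}}B)   [B ::= { }]
({{{{}}()}{}}B) => ({{{{}}()}{}}{})   [B ::= { }]

B => S => (B) => ({B}B) => ({{B}B}B) => ({{{B}B}B}B) => ({{{{}}B}B}B) => ({{{{}}S}B}B) => ({{{{}}()}B}B) => ({{{{}}()}{}}B) => ({{{{}}()}{}}{})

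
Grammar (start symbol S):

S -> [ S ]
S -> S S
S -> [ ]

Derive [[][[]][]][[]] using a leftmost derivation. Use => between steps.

S => SS => [S]S => [SS]S => [SSS]S => [[]SS]S => [[][S]S]S => [[][[]]S]S => [[][[]][]]S => [[][[]][]][S] => [[][[]][]][[]]

S => SS   [S -> S S]
SS => [S]S   [S -> [ S ]]
[S]S => [SS]S   [S -> S S]
[SS]S => [SSS]S   [S -> S S]
[SSS]S => [[]SS]S   [S -> [ ]]
[[]SS]S => [[][S]S]S   [S -> [ S ]]
[[][S]S]S => [[][[]]S]S   [S -> [ ]]
[[][[]]S]S => [[][[]][]]S   [S -> [ ]]
[[][[]][]]S => [[][[]][]][S]   [S -> [ S ]]
[[][[]][]][S] => [[][[]][]][[]]   [S -> [ ]]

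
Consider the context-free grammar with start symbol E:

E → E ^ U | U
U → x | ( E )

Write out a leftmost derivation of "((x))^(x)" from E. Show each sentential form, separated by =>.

E => E^U   [E → E ^ U]
E^U => U^U   [E → U]
U^U => (E)^U   [U → ( E )]
(E)^U => (U)^U   [E → U]
(U)^U => ((E))^U   [U → ( E )]
((E))^U => ((U))^U   [E → U]
((U))^U => ((x))^U   [U → x]
((x))^U => ((x))^(E)   [U → ( E )]
((x))^(E) => ((x))^(U)   [E → U]
((x))^(U) => ((x))^(x)   [U → x]

E => E^U => U^U => (E)^U => (U)^U => ((E))^U => ((U))^U => ((x))^U => ((x))^(E) => ((x))^(U) => ((x))^(x)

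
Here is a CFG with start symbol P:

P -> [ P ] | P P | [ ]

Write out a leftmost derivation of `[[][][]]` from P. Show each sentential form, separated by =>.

P=>[P]=>[PP]=>[PPP]=>[[]PP]=>[[][]P]=>[[][][]]

P => [P]   [P -> [ P ]]
[P] => [PP]   [P -> P P]
[PP] => [PPP]   [P -> P P]
[PPP] => [[]PP]   [P -> [ ]]
[[]PP] => [[][]P]   [P -> [ ]]
[[][]P] => [[][][]]   [P -> [ ]]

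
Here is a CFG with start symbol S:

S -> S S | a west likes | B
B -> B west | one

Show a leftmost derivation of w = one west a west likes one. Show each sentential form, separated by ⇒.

S ⇒ S S ⇒ B S ⇒ B west S ⇒ one west S ⇒ one west S S ⇒ one west a west likes S ⇒ one west a west likes B ⇒ one west a west likes one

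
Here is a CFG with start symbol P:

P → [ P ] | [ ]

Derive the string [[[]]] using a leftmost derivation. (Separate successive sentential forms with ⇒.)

P ⇒ [P] ⇒ [[P]] ⇒ [[[]]]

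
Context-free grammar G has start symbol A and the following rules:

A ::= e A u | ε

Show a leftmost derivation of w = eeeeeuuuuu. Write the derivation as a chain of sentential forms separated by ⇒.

A⇒eAu⇒eeAuu⇒eeeAuuu⇒eeeeAuuuu⇒eeeeeAuuuuu⇒eeeeeuuuuu

A ⇒ eAu   [A ::= e A u]
eAu ⇒ eeAuu   [A ::= e A u]
eeAuu ⇒ eeeAuuu   [A ::= e A u]
eeeAuuu ⇒ eeeeAuuuu   [A ::= e A u]
eeeeAuuuu ⇒ eeeeeAuuuuu   [A ::= e A u]
eeeeeAuuuuu ⇒ eeeeeuuuuu   [A ::= ε]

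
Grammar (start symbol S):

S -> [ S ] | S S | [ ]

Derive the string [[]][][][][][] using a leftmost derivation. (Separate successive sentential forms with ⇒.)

S⇒SS⇒[S]S⇒[[]]S⇒[[]]SS⇒[[]]SSS⇒[[]][]SS⇒[[]][]SSS⇒[[]][][]SS⇒[[]][][]SSS⇒[[]][][][]SS⇒[[]][][][][]S⇒[[]][][][][][]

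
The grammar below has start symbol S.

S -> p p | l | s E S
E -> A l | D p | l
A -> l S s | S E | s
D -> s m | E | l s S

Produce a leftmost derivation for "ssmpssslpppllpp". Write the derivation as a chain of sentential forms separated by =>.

S => sES => sDpS => ssmpS => ssmpsES => ssmpsAlS => ssmpsSElS => ssmpssESElS => ssmpssDpSElS => ssmpssEpSElS => ssmpssAlpSElS => ssmpssslpSElS => ssmpssslpppElS => ssmpssslpppllS => ssmpssslpppllpp

S => sES   [S -> s E S]
sES => sDpS   [E -> D p]
sDpS => ssmpS   [D -> s m]
ssmpS => ssmpsES   [S -> s E S]
ssmpsES => ssmpsAlS   [E -> A l]
ssmpsAlS => ssmpsSElS   [A -> S E]
ssmpsSElS => ssmpssESElS   [S -> s E S]
ssmpssESElS => ssmpssDpSElS   [E -> D p]
ssmpssDpSElS => ssmpssEpSElS   [D -> E]
ssmpssEpSElS => ssmpssAlpSElS   [E -> A l]
ssmpssAlpSElS => ssmpssslpSElS   [A -> s]
ssmpssslpSElS => ssmpssslpppElS   [S -> p p]
ssmpssslpppElS => ssmpssslpppllS   [E -> l]
ssmpssslpppllS => ssmpssslpppllpp   [S -> p p]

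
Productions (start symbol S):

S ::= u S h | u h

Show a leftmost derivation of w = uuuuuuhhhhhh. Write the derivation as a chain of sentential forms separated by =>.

S => uSh => uuShh => uuuShhh => uuuuShhhh => uuuuuShhhhh => uuuuuuhhhhhh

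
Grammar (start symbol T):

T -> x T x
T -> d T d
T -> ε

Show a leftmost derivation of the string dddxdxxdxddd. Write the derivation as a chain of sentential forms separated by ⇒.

T ⇒ dTd ⇒ ddTdd ⇒ dddTddd ⇒ dddxTxddd ⇒ dddxdTdxddd ⇒ dddxdxTxdxddd ⇒ dddxdxxdxddd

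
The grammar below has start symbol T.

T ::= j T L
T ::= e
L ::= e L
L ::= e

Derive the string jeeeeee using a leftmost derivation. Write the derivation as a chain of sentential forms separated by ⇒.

T⇒jTL⇒jeL⇒jeeL⇒jeeeL⇒jeeeeL⇒jeeeeeL⇒jeeeeee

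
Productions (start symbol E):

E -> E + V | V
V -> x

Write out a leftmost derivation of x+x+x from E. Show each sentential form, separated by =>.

E => E+V   [E -> E + V]
E+V => E+V+V   [E -> E + V]
E+V+V => V+V+V   [E -> V]
V+V+V => x+V+V   [V -> x]
x+V+V => x+x+V   [V -> x]
x+x+V => x+x+x   [V -> x]

E=>E+V=>E+V+V=>V+V+V=>x+V+V=>x+x+V=>x+x+x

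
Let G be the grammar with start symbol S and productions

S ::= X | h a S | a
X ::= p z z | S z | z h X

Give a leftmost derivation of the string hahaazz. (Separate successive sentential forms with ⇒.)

S ⇒ X ⇒ Sz ⇒ Xz ⇒ Szz ⇒ haSzz ⇒ hahaSzz ⇒ hahaazz

S ⇒ X   [S ::= X]
X ⇒ Sz   [X ::= S z]
Sz ⇒ Xz   [S ::= X]
Xz ⇒ Szz   [X ::= S z]
Szz ⇒ haSzz   [S ::= h a S]
haSzz ⇒ hahaSzz   [S ::= h a S]
hahaSzz ⇒ hahaazz   [S ::= a]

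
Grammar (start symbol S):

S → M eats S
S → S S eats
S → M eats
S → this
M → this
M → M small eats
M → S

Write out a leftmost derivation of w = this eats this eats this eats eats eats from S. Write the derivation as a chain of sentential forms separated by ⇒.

S ⇒ M eats S ⇒ this eats S ⇒ this eats M eats ⇒ this eats S eats ⇒ this eats S S eats eats ⇒ this eats M eats S eats eats ⇒ this eats this eats S eats eats ⇒ this eats this eats M eats eats eats ⇒ this eats this eats this eats eats eats

S ⇒ M eats S   [S → M eats S]
M eats S ⇒ this eats S   [M → this]
this eats S ⇒ this eats M eats   [S → M eats]
this eats M eats ⇒ this eats S eats   [M → S]
this eats S eats ⇒ this eats S S eats eats   [S → S S eats]
this eats S S eats eats ⇒ this eats M eats S eats eats   [S → M eats]
this eats M eats S eats eats ⇒ this eats this eats S eats eats   [M → this]
this eats this eats S eats eats ⇒ this eats this eats M eats eats eats   [S → M eats]
this eats this eats M eats eats eats ⇒ this eats this eats this eats eats eats   [M → this]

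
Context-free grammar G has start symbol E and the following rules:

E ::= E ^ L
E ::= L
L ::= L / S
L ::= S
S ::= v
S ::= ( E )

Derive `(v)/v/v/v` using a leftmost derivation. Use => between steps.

E => L => L/S => L/S/S => L/S/S/S => S/S/S/S => (E)/S/S/S => (L)/S/S/S => (S)/S/S/S => (v)/S/S/S => (v)/v/S/S => (v)/v/v/S => (v)/v/v/v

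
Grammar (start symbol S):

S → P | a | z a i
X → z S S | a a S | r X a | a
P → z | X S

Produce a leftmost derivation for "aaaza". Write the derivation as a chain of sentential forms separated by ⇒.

S ⇒ P   [S → P]
P ⇒ XS   [P → X S]
XS ⇒ aaSS   [X → a a S]
aaSS ⇒ aaPS   [S → P]
aaPS ⇒ aaXSS   [P → X S]
aaXSS ⇒ aaaSS   [X → a]
aaaSS ⇒ aaaPS   [S → P]
aaaPS ⇒ aaazS   [P → z]
aaazS ⇒ aaaza   [S → a]

S⇒P⇒XS⇒aaSS⇒aaPS⇒aaXSS⇒aaaSS⇒aaaPS⇒aaazS⇒aaaza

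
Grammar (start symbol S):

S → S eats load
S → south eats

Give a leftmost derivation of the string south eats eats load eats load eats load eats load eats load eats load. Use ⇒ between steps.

S ⇒ S eats load   [S → S eats load]
S eats load ⇒ S eats load eats load   [S → S eats load]
S eats load eats load ⇒ S eats load eats load eats load   [S → S eats load]
S eats load eats load eats load ⇒ S eats load eats load eats load eats load   [S → S eats load]
S eats load eats load eats load eats load ⇒ S eats load eats load eats load eats load eats load   [S → S eats load]
S eats load eats load eats load eats load eats load ⇒ S eats load eats load eats load eats load eats load eats load   [S → S eats load]
S eats load eats load eats load eats load eats load eats load ⇒ south eats eats load eats load eats load eats load eats load eats load   [S → south eats]

S ⇒ S eats load ⇒ S eats load eats load ⇒ S eats load eats load eats load ⇒ S eats load eats load eats load eats load ⇒ S eats load eats load eats load eats load eats load ⇒ S eats load eats load eats load eats load eats load eats load ⇒ south eats eats load eats load eats load eats load eats load eats load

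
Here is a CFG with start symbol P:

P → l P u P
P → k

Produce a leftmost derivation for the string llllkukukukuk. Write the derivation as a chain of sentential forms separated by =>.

P=>lPuP=>llPuPuP=>lllPuPuPuP=>llllPuPuPuPuP=>llllkuPuPuPuP=>llllkukuPuPuP=>llllkukukuPuP=>llllkukukukuP=>llllkukukukuk

P => lPuP   [P → l P u P]
lPuP => llPuPuP   [P → l P u P]
llPuPuP => lllPuPuPuP   [P → l P u P]
lllPuPuPuP => llllPuPuPuPuP   [P → l P u P]
llllPuPuPuPuP => llllkuPuPuPuP   [P → k]
llllkuPuPuPuP => llllkukuPuPuP   [P → k]
llllkukuPuPuP => llllkukukuPuP   [P → k]
llllkukukuPuP => llllkukukukuP   [P → k]
llllkukukukuP => llllkukukukuk   [P → k]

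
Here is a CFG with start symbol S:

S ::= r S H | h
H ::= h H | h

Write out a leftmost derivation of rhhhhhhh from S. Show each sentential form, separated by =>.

S => rSH   [S ::= r S H]
rSH => rhH   [S ::= h]
rhH => rhhH   [H ::= h H]
rhhH => rhhhH   [H ::= h H]
rhhhH => rhhhhH   [H ::= h H]
rhhhhH => rhhhhhH   [H ::= h H]
rhhhhhH => rhhhhhhH   [H ::= h H]
rhhhhhhH => rhhhhhhh   [H ::= h]

S=>rSH=>rhH=>rhhH=>rhhhH=>rhhhhH=>rhhhhhH=>rhhhhhhH=>rhhhhhhh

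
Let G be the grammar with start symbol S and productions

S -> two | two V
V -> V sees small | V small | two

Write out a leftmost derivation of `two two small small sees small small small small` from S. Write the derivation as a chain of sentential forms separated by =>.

S => two V => two V small => two V small small => two V small small small => two V sees small small small small => two V small sees small small small small => two V small small sees small small small small => two two small small sees small small small small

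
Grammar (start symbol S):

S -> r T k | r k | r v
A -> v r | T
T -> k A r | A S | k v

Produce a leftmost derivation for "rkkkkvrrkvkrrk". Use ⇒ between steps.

S ⇒ rTk ⇒ rkArk ⇒ rkTrk ⇒ rkkArrk ⇒ rkkTrrk ⇒ rkkASrrk ⇒ rkkTSrrk ⇒ rkkkArSrrk ⇒ rkkkTrSrrk ⇒ rkkkkvrSrrk ⇒ rkkkkvrrTkrrk ⇒ rkkkkvrrkvkrrk

S ⇒ rTk   [S -> r T k]
rTk ⇒ rkArk   [T -> k A r]
rkArk ⇒ rkTrk   [A -> T]
rkTrk ⇒ rkkArrk   [T -> k A r]
rkkArrk ⇒ rkkTrrk   [A -> T]
rkkTrrk ⇒ rkkASrrk   [T -> A S]
rkkASrrk ⇒ rkkTSrrk   [A -> T]
rkkTSrrk ⇒ rkkkArSrrk   [T -> k A r]
rkkkArSrrk ⇒ rkkkTrSrrk   [A -> T]
rkkkTrSrrk ⇒ rkkkkvrSrrk   [T -> k v]
rkkkkvrSrrk ⇒ rkkkkvrrTkrrk   [S -> r T k]
rkkkkvrrTkrrk ⇒ rkkkkvrrkvkrrk   [T -> k v]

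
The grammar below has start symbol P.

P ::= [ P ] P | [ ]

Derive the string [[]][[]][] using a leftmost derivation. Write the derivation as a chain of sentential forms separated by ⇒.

P ⇒ [P]P ⇒ [[]]P ⇒ [[]][P]P ⇒ [[]][[]]P ⇒ [[]][[]][]

P ⇒ [P]P   [P ::= [ P ] P]
[P]P ⇒ [[]]P   [P ::= [ ]]
[[]]P ⇒ [[]][P]P   [P ::= [ P ] P]
[[]][P]P ⇒ [[]][[]]P   [P ::= [ ]]
[[]][[]]P ⇒ [[]][[]][]   [P ::= [ ]]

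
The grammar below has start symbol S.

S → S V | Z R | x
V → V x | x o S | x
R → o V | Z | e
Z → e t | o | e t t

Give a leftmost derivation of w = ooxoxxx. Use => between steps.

S => SV => SVV => ZRVV => oRVV => ooVVV => ooxoSVV => ooxoxVV => ooxoxxV => ooxoxxx

S => SV   [S → S V]
SV => SVV   [S → S V]
SVV => ZRVV   [S → Z R]
ZRVV => oRVV   [Z → o]
oRVV => ooVVV   [R → o V]
ooVVV => ooxoSVV   [V → x o S]
ooxoSVV => ooxoxVV   [S → x]
ooxoxVV => ooxoxxV   [V → x]
ooxoxxV => ooxoxxx   [V → x]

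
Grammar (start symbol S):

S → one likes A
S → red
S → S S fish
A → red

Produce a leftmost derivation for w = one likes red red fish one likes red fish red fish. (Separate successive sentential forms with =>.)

S => S S fish => S S fish S fish => S S fish S fish S fish => one likes A S fish S fish S fish => one likes red S fish S fish S fish => one likes red red fish S fish S fish => one likes red red fish one likes A fish S fish => one likes red red fish one likes red fish S fish => one likes red red fish one likes red fish red fish

S => S S fish   [S → S S fish]
S S fish => S S fish S fish   [S → S S fish]
S S fish S fish => S S fish S fish S fish   [S → S S fish]
S S fish S fish S fish => one likes A S fish S fish S fish   [S → one likes A]
one likes A S fish S fish S fish => one likes red S fish S fish S fish   [A → red]
one likes red S fish S fish S fish => one likes red red fish S fish S fish   [S → red]
one likes red red fish S fish S fish => one likes red red fish one likes A fish S fish   [S → one likes A]
one likes red red fish one likes A fish S fish => one likes red red fish one likes red fish S fish   [A → red]
one likes red red fish one likes red fish S fish => one likes red red fish one likes red fish red fish   [S → red]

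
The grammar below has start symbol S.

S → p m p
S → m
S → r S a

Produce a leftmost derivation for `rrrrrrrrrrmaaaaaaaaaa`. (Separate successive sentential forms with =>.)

S => rSa   [S → r S a]
rSa => rrSaa   [S → r S a]
rrSaa => rrrSaaa   [S → r S a]
rrrSaaa => rrrrSaaaa   [S → r S a]
rrrrSaaaa => rrrrrSaaaaa   [S → r S a]
rrrrrSaaaaa => rrrrrrSaaaaaa   [S → r S a]
rrrrrrSaaaaaa => rrrrrrrSaaaaaaa   [S → r S a]
rrrrrrrSaaaaaaa => rrrrrrrrSaaaaaaaa   [S → r S a]
rrrrrrrrSaaaaaaaa => rrrrrrrrrSaaaaaaaaa   [S → r S a]
rrrrrrrrrSaaaaaaaaa => rrrrrrrrrrSaaaaaaaaaa   [S → r S a]
rrrrrrrrrrSaaaaaaaaaa => rrrrrrrrrrmaaaaaaaaaa   [S → m]

S => rSa => rrSaa => rrrSaaa => rrrrSaaaa => rrrrrSaaaaa => rrrrrrSaaaaaa => rrrrrrrSaaaaaaa => rrrrrrrrSaaaaaaaa => rrrrrrrrrSaaaaaaaaa => rrrrrrrrrrSaaaaaaaaaa => rrrrrrrrrrmaaaaaaaaaa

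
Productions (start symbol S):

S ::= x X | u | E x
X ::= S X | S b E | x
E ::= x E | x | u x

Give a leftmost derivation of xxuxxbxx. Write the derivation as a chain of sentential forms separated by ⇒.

S⇒xX⇒xSX⇒xxXX⇒xxSbEX⇒xxExbEX⇒xxuxxbEX⇒xxuxxbxX⇒xxuxxbxx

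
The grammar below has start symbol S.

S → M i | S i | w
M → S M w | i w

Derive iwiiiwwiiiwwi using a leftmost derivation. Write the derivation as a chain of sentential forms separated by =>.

S => Mi   [S → M i]
Mi => SMwi   [M → S M w]
SMwi => SiMwi   [S → S i]
SiMwi => MiiMwi   [S → M i]
MiiMwi => SMwiiMwi   [M → S M w]
SMwiiMwi => SiMwiiMwi   [S → S i]
SiMwiiMwi => MiiMwiiMwi   [S → M i]
MiiMwiiMwi => iwiiMwiiMwi   [M → i w]
iwiiMwiiMwi => iwiiiwwiiMwi   [M → i w]
iwiiiwwiiMwi => iwiiiwwiiiwwi   [M → i w]

S=>Mi=>SMwi=>SiMwi=>MiiMwi=>SMwiiMwi=>SiMwiiMwi=>MiiMwiiMwi=>iwiiMwiiMwi=>iwiiiwwiiMwi=>iwiiiwwiiiwwi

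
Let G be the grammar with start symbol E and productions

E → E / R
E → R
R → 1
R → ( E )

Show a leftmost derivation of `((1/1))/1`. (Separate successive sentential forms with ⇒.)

E⇒E/R⇒R/R⇒(E)/R⇒(R)/R⇒((E))/R⇒((E/R))/R⇒((R/R))/R⇒((1/R))/R⇒((1/1))/R⇒((1/1))/1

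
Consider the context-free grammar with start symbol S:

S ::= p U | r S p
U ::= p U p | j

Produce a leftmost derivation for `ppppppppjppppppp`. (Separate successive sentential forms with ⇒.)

S ⇒ pU   [S ::= p U]
pU ⇒ ppUp   [U ::= p U p]
ppUp ⇒ pppUpp   [U ::= p U p]
pppUpp ⇒ ppppUppp   [U ::= p U p]
ppppUppp ⇒ pppppUpppp   [U ::= p U p]
pppppUpppp ⇒ ppppppUppppp   [U ::= p U p]
ppppppUppppp ⇒ pppppppUpppppp   [U ::= p U p]
pppppppUpppppp ⇒ ppppppppUppppppp   [U ::= p U p]
ppppppppUppppppp ⇒ ppppppppjppppppp   [U ::= j]

S ⇒ pU ⇒ ppUp ⇒ pppUpp ⇒ ppppUppp ⇒ pppppUpppp ⇒ ppppppUppppp ⇒ pppppppUpppppp ⇒ ppppppppUppppppp ⇒ ppppppppjppppppp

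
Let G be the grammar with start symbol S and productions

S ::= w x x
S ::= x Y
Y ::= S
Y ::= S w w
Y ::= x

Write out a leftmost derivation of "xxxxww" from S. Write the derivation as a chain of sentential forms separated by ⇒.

S⇒xY⇒xS⇒xxY⇒xxSww⇒xxxYww⇒xxxxww

S ⇒ xY   [S ::= x Y]
xY ⇒ xS   [Y ::= S]
xS ⇒ xxY   [S ::= x Y]
xxY ⇒ xxSww   [Y ::= S w w]
xxSww ⇒ xxxYww   [S ::= x Y]
xxxYww ⇒ xxxxww   [Y ::= x]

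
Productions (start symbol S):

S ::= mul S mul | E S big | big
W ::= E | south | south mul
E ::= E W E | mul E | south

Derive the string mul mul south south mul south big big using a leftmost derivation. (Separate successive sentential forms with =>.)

S => E S big => mul E S big => mul E W E S big => mul mul E W E S big => mul mul south W E S big => mul mul south south E S big => mul mul south south mul E S big => mul mul south south mul south S big => mul mul south south mul south big big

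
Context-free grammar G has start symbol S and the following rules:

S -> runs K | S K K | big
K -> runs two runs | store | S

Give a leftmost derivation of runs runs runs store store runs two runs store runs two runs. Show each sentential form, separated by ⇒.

S ⇒ S K K   [S -> S K K]
S K K ⇒ runs K K K   [S -> runs K]
runs K K K ⇒ runs S K K   [K -> S]
runs S K K ⇒ runs S K K K K   [S -> S K K]
runs S K K K K ⇒ runs runs K K K K K   [S -> runs K]
runs runs K K K K K ⇒ runs runs S K K K K   [K -> S]
runs runs S K K K K ⇒ runs runs runs K K K K K   [S -> runs K]
runs runs runs K K K K K ⇒ runs runs runs store K K K K   [K -> store]
runs runs runs store K K K K ⇒ runs runs runs store store K K K   [K -> store]
runs runs runs store store K K K ⇒ runs runs runs store store runs two runs K K   [K -> runs two runs]
runs runs runs store store runs two runs K K ⇒ runs runs runs store store runs two runs store K   [K -> store]
runs runs runs store store runs two runs store K ⇒ runs runs runs store store runs two runs store runs two runs   [K -> runs two runs]

S ⇒ S K K ⇒ runs K K K ⇒ runs S K K ⇒ runs S K K K K ⇒ runs runs K K K K K ⇒ runs runs S K K K K ⇒ runs runs runs K K K K K ⇒ runs runs runs store K K K K ⇒ runs runs runs store store K K K ⇒ runs runs runs store store runs two runs K K ⇒ runs runs runs store store runs two runs store K ⇒ runs runs runs store store runs two runs store runs two runs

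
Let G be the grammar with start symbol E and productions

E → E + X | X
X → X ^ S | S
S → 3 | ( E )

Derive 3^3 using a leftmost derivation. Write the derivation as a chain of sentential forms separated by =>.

E=>X=>X^S=>S^S=>3^S=>3^3

E => X   [E → X]
X => X^S   [X → X ^ S]
X^S => S^S   [X → S]
S^S => 3^S   [S → 3]
3^S => 3^3   [S → 3]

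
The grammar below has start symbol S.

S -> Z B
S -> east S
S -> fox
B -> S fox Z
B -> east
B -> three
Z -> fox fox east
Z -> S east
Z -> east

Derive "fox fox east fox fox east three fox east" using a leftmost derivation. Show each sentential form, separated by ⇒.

S ⇒ Z B ⇒ fox fox east B ⇒ fox fox east S fox Z ⇒ fox fox east Z B fox Z ⇒ fox fox east fox fox east B fox Z ⇒ fox fox east fox fox east three fox Z ⇒ fox fox east fox fox east three fox east

S ⇒ Z B   [S -> Z B]
Z B ⇒ fox fox east B   [Z -> fox fox east]
fox fox east B ⇒ fox fox east S fox Z   [B -> S fox Z]
fox fox east S fox Z ⇒ fox fox east Z B fox Z   [S -> Z B]
fox fox east Z B fox Z ⇒ fox fox east fox fox east B fox Z   [Z -> fox fox east]
fox fox east fox fox east B fox Z ⇒ fox fox east fox fox east three fox Z   [B -> three]
fox fox east fox fox east three fox Z ⇒ fox fox east fox fox east three fox east   [Z -> east]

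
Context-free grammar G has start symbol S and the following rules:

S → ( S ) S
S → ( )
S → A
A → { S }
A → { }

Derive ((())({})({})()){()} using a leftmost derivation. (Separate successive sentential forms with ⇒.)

S ⇒ (S)S ⇒ ((S)S)S ⇒ ((())S)S ⇒ ((())(S)S)S ⇒ ((())(A)S)S ⇒ ((())({})S)S ⇒ ((())({})(S)S)S ⇒ ((())({})(A)S)S ⇒ ((())({})({})S)S ⇒ ((())({})({})())S ⇒ ((())({})({})())A ⇒ ((())({})({})()){S} ⇒ ((())({})({})()){()}

S ⇒ (S)S   [S → ( S ) S]
(S)S ⇒ ((S)S)S   [S → ( S ) S]
((S)S)S ⇒ ((())S)S   [S → ( )]
((())S)S ⇒ ((())(S)S)S   [S → ( S ) S]
((())(S)S)S ⇒ ((())(A)S)S   [S → A]
((())(A)S)S ⇒ ((())({})S)S   [A → { }]
((())({})S)S ⇒ ((())({})(S)S)S   [S → ( S ) S]
((())({})(S)S)S ⇒ ((())({})(A)S)S   [S → A]
((())({})(A)S)S ⇒ ((())({})({})S)S   [A → { }]
((())({})({})S)S ⇒ ((())({})({})())S   [S → ( )]
((())({})({})())S ⇒ ((())({})({})())A   [S → A]
((())({})({})())A ⇒ ((())({})({})()){S}   [A → { S }]
((())({})({})()){S} ⇒ ((())({})({})()){()}   [S → ( )]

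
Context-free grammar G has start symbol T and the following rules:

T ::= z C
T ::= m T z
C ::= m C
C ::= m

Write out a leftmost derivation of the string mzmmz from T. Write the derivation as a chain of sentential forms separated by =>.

T => mTz   [T ::= m T z]
mTz => mzCz   [T ::= z C]
mzCz => mzmCz   [C ::= m C]
mzmCz => mzmmz   [C ::= m]

T=>mTz=>mzCz=>mzmCz=>mzmmz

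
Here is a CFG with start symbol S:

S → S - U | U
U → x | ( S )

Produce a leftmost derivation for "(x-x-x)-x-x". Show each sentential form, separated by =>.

S => S-U   [S → S - U]
S-U => S-U-U   [S → S - U]
S-U-U => U-U-U   [S → U]
U-U-U => (S)-U-U   [U → ( S )]
(S)-U-U => (S-U)-U-U   [S → S - U]
(S-U)-U-U => (S-U-U)-U-U   [S → S - U]
(S-U-U)-U-U => (U-U-U)-U-U   [S → U]
(U-U-U)-U-U => (x-U-U)-U-U   [U → x]
(x-U-U)-U-U => (x-x-U)-U-U   [U → x]
(x-x-U)-U-U => (x-x-x)-U-U   [U → x]
(x-x-x)-U-U => (x-x-x)-x-U   [U → x]
(x-x-x)-x-U => (x-x-x)-x-x   [U → x]

S=>S-U=>S-U-U=>U-U-U=>(S)-U-U=>(S-U)-U-U=>(S-U-U)-U-U=>(U-U-U)-U-U=>(x-U-U)-U-U=>(x-x-U)-U-U=>(x-x-x)-U-U=>(x-x-x)-x-U=>(x-x-x)-x-x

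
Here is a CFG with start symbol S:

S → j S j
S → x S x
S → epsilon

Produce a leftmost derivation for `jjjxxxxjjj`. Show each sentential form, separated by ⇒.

S ⇒ jSj ⇒ jjSjj ⇒ jjjSjjj ⇒ jjjxSxjjj ⇒ jjjxxSxxjjj ⇒ jjjxxxxjjj

S ⇒ jSj   [S → j S j]
jSj ⇒ jjSjj   [S → j S j]
jjSjj ⇒ jjjSjjj   [S → j S j]
jjjSjjj ⇒ jjjxSxjjj   [S → x S x]
jjjxSxjjj ⇒ jjjxxSxxjjj   [S → x S x]
jjjxxSxxjjj ⇒ jjjxxxxjjj   [S → epsilon]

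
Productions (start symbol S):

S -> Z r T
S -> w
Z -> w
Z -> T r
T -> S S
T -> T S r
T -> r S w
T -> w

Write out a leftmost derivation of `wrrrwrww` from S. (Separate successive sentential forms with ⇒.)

S⇒ZrT⇒TrrT⇒wrrT⇒wrrrSw⇒wrrrZrTw⇒wrrrwrTw⇒wrrrwrww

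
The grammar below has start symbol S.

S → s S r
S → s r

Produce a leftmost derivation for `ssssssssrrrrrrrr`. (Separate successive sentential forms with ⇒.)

S ⇒ sSr ⇒ ssSrr ⇒ sssSrrr ⇒ ssssSrrrr ⇒ sssssSrrrrr ⇒ ssssssSrrrrrr ⇒ sssssssSrrrrrrr ⇒ ssssssssrrrrrrrr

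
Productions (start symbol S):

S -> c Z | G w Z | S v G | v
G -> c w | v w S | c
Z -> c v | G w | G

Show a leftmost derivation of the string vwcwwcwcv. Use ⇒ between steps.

S ⇒ GwZ ⇒ vwSwZ ⇒ vwGwZwZ ⇒ vwcwwZwZ ⇒ vwcwwGwZ ⇒ vwcwwcwZ ⇒ vwcwwcwcv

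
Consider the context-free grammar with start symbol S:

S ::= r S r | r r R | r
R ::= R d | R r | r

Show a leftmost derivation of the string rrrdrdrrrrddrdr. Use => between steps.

S => rrR => rrRr => rrRdr => rrRrdr => rrRdrdr => rrRddrdr => rrRrddrdr => rrRrrddrdr => rrRrrrddrdr => rrRrrrrddrdr => rrRdrrrrddrdr => rrRrdrrrrddrdr => rrRdrdrrrrddrdr => rrrdrdrrrrddrdr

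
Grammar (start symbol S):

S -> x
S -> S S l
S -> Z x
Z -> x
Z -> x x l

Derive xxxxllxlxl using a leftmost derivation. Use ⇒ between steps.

S⇒SSl⇒SSlSl⇒SSlSlSl⇒xSlSlSl⇒xSSllSlSl⇒xxSllSlSl⇒xxZxllSlSl⇒xxxxllSlSl⇒xxxxllxlSl⇒xxxxllxlxl

S ⇒ SSl   [S -> S S l]
SSl ⇒ SSlSl   [S -> S S l]
SSlSl ⇒ SSlSlSl   [S -> S S l]
SSlSlSl ⇒ xSlSlSl   [S -> x]
xSlSlSl ⇒ xSSllSlSl   [S -> S S l]
xSSllSlSl ⇒ xxSllSlSl   [S -> x]
xxSllSlSl ⇒ xxZxllSlSl   [S -> Z x]
xxZxllSlSl ⇒ xxxxllSlSl   [Z -> x]
xxxxllSlSl ⇒ xxxxllxlSl   [S -> x]
xxxxllxlSl ⇒ xxxxllxlxl   [S -> x]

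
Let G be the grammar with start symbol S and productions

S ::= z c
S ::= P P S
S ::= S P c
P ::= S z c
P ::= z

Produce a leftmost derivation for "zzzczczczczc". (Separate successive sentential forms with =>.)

S => PPS   [S ::= P P S]
PPS => zPS   [P ::= z]
zPS => zSzcS   [P ::= S z c]
zSzcS => zPPSzcS   [S ::= P P S]
zPPSzcS => zzPSzcS   [P ::= z]
zzPSzcS => zzSzcSzcS   [P ::= S z c]
zzSzcSzcS => zzzczcSzcS   [S ::= z c]
zzzczcSzcS => zzzczczczcS   [S ::= z c]
zzzczczczcS => zzzczczczczc   [S ::= z c]

S => PPS => zPS => zSzcS => zPPSzcS => zzPSzcS => zzSzcSzcS => zzzczcSzcS => zzzczczczcS => zzzczczczczc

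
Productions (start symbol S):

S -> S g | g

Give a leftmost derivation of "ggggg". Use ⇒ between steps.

S ⇒ Sg ⇒ Sgg ⇒ Sggg ⇒ Sgggg ⇒ ggggg

S ⇒ Sg   [S -> S g]
Sg ⇒ Sgg   [S -> S g]
Sgg ⇒ Sggg   [S -> S g]
Sggg ⇒ Sgggg   [S -> S g]
Sgggg ⇒ ggggg   [S -> g]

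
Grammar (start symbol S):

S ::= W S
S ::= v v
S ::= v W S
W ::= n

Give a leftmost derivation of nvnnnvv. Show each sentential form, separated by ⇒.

S ⇒ WS   [S ::= W S]
WS ⇒ nS   [W ::= n]
nS ⇒ nvWS   [S ::= v W S]
nvWS ⇒ nvnS   [W ::= n]
nvnS ⇒ nvnWS   [S ::= W S]
nvnWS ⇒ nvnnS   [W ::= n]
nvnnS ⇒ nvnnWS   [S ::= W S]
nvnnWS ⇒ nvnnnS   [W ::= n]
nvnnnS ⇒ nvnnnvv   [S ::= v v]

S⇒WS⇒nS⇒nvWS⇒nvnS⇒nvnWS⇒nvnnS⇒nvnnWS⇒nvnnnS⇒nvnnnvv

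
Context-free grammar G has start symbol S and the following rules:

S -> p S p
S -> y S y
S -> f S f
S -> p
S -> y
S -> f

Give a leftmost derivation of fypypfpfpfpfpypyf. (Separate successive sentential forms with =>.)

S=>fSf=>fySyf=>fypSpyf=>fypySypyf=>fypypSpypyf=>fypypfSfpypyf=>fypypfpSpfpypyf=>fypypfpfSfpfpypyf=>fypypfpfpfpfpypyf

S => fSf   [S -> f S f]
fSf => fySyf   [S -> y S y]
fySyf => fypSpyf   [S -> p S p]
fypSpyf => fypySypyf   [S -> y S y]
fypySypyf => fypypSpypyf   [S -> p S p]
fypypSpypyf => fypypfSfpypyf   [S -> f S f]
fypypfSfpypyf => fypypfpSpfpypyf   [S -> p S p]
fypypfpSpfpypyf => fypypfpfSfpfpypyf   [S -> f S f]
fypypfpfSfpfpypyf => fypypfpfpfpfpypyf   [S -> p]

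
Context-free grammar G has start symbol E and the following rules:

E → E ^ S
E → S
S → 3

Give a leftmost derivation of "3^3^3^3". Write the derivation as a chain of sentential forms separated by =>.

E=>E^S=>E^S^S=>E^S^S^S=>S^S^S^S=>3^S^S^S=>3^3^S^S=>3^3^3^S=>3^3^3^3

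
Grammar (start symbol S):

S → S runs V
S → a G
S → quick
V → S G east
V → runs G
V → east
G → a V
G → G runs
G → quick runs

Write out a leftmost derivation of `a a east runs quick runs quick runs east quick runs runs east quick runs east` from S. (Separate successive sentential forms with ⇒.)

S ⇒ S runs V ⇒ a G runs V ⇒ a a V runs V ⇒ a a east runs V ⇒ a a east runs S G east ⇒ a a east runs S runs V G east ⇒ a a east runs quick runs V G east ⇒ a a east runs quick runs S G east G east ⇒ a a east runs quick runs S runs V G east G east ⇒ a a east runs quick runs quick runs V G east G east ⇒ a a east runs quick runs quick runs east G east G east ⇒ a a east runs quick runs quick runs east G runs east G east ⇒ a a east runs quick runs quick runs east quick runs runs east G east ⇒ a a east runs quick runs quick runs east quick runs runs east quick runs east

S ⇒ S runs V   [S → S runs V]
S runs V ⇒ a G runs V   [S → a G]
a G runs V ⇒ a a V runs V   [G → a V]
a a V runs V ⇒ a a east runs V   [V → east]
a a east runs V ⇒ a a east runs S G east   [V → S G east]
a a east runs S G east ⇒ a a east runs S runs V G east   [S → S runs V]
a a east runs S runs V G east ⇒ a a east runs quick runs V G east   [S → quick]
a a east runs quick runs V G east ⇒ a a east runs quick runs S G east G east   [V → S G east]
a a east runs quick runs S G east G east ⇒ a a east runs quick runs S runs V G east G east   [S → S runs V]
a a east runs quick runs S runs V G east G east ⇒ a a east runs quick runs quick runs V G east G east   [S → quick]
a a east runs quick runs quick runs V G east G east ⇒ a a east runs quick runs quick runs east G east G east   [V → east]
a a east runs quick runs quick runs east G east G east ⇒ a a east runs quick runs quick runs east G runs east G east   [G → G runs]
a a east runs quick runs quick runs east G runs east G east ⇒ a a east runs quick runs quick runs east quick runs runs east G east   [G → quick runs]
a a east runs quick runs quick runs east quick runs runs east G east ⇒ a a east runs quick runs quick runs east quick runs runs east quick runs east   [G → quick runs]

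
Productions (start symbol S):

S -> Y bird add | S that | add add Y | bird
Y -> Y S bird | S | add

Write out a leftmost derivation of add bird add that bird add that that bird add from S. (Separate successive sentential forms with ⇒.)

S ⇒ Y bird add   [S -> Y bird add]
Y bird add ⇒ S bird add   [Y -> S]
S bird add ⇒ S that bird add   [S -> S that]
S that bird add ⇒ S that that bird add   [S -> S that]
S that that bird add ⇒ Y bird add that that bird add   [S -> Y bird add]
Y bird add that that bird add ⇒ S bird add that that bird add   [Y -> S]
S bird add that that bird add ⇒ S that bird add that that bird add   [S -> S that]
S that bird add that that bird add ⇒ Y bird add that bird add that that bird add   [S -> Y bird add]
Y bird add that bird add that that bird add ⇒ add bird add that bird add that that bird add   [Y -> add]

S ⇒ Y bird add ⇒ S bird add ⇒ S that bird add ⇒ S that that bird add ⇒ Y bird add that that bird add ⇒ S bird add that that bird add ⇒ S that bird add that that bird add ⇒ Y bird add that bird add that that bird add ⇒ add bird add that bird add that that bird add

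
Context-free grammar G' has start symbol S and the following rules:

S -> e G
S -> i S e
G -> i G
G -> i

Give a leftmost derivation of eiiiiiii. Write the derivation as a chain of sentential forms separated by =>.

S => eG => eiG => eiiG => eiiiG => eiiiiG => eiiiiiG => eiiiiiiG => eiiiiiii

S => eG   [S -> e G]
eG => eiG   [G -> i G]
eiG => eiiG   [G -> i G]
eiiG => eiiiG   [G -> i G]
eiiiG => eiiiiG   [G -> i G]
eiiiiG => eiiiiiG   [G -> i G]
eiiiiiG => eiiiiiiG   [G -> i G]
eiiiiiiG => eiiiiiii   [G -> i]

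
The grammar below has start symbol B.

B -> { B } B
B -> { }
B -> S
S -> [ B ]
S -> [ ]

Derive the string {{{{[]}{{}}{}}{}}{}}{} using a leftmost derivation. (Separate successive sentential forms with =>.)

B=>{B}B=>{{B}B}B=>{{{B}B}B}B=>{{{{B}B}B}B}B=>{{{{S}B}B}B}B=>{{{{[]}B}B}B}B=>{{{{[]}{B}B}B}B}B=>{{{{[]}{{}}B}B}B}B=>{{{{[]}{{}}{}}B}B}B=>{{{{[]}{{}}{}}{}}B}B=>{{{{[]}{{}}{}}{}}{}}B=>{{{{[]}{{}}{}}{}}{}}{}

B => {B}B   [B -> { B } B]
{B}B => {{B}B}B   [B -> { B } B]
{{B}B}B => {{{B}B}B}B   [B -> { B } B]
{{{B}B}B}B => {{{{B}B}B}B}B   [B -> { B } B]
{{{{B}B}B}B}B => {{{{S}B}B}B}B   [B -> S]
{{{{S}B}B}B}B => {{{{[]}B}B}B}B   [S -> [ ]]
{{{{[]}B}B}B}B => {{{{[]}{B}B}B}B}B   [B -> { B } B]
{{{{[]}{B}B}B}B}B => {{{{[]}{{}}B}B}B}B   [B -> { }]
{{{{[]}{{}}B}B}B}B => {{{{[]}{{}}{}}B}B}B   [B -> { }]
{{{{[]}{{}}{}}B}B}B => {{{{[]}{{}}{}}{}}B}B   [B -> { }]
{{{{[]}{{}}{}}{}}B}B => {{{{[]}{{}}{}}{}}{}}B   [B -> { }]
{{{{[]}{{}}{}}{}}{}}B => {{{{[]}{{}}{}}{}}{}}{}   [B -> { }]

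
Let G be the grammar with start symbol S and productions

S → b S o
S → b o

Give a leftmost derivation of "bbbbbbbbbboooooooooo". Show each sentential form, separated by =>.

S => bSo => bbSoo => bbbSooo => bbbbSoooo => bbbbbSooooo => bbbbbbSoooooo => bbbbbbbSooooooo => bbbbbbbbSoooooooo => bbbbbbbbbSooooooooo => bbbbbbbbbboooooooooo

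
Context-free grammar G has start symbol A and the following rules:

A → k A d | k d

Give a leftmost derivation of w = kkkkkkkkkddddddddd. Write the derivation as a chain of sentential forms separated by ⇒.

A ⇒ kAd ⇒ kkAdd ⇒ kkkAddd ⇒ kkkkAdddd ⇒ kkkkkAddddd ⇒ kkkkkkAdddddd ⇒ kkkkkkkAddddddd ⇒ kkkkkkkkAdddddddd ⇒ kkkkkkkkkddddddddd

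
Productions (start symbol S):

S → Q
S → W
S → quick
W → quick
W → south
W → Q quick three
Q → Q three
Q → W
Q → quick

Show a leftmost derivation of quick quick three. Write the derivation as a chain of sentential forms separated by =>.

S => W   [S → W]
W => Q quick three   [W → Q quick three]
Q quick three => quick quick three   [Q → quick]

S => W => Q quick three => quick quick three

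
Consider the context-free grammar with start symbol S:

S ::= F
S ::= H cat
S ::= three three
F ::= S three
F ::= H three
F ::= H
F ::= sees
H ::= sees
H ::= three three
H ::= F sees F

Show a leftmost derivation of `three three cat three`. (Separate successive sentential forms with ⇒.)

S ⇒ F ⇒ S three ⇒ H cat three ⇒ three three cat three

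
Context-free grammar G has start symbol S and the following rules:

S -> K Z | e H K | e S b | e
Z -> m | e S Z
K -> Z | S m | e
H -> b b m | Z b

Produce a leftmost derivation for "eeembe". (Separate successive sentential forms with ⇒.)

S ⇒ eHK   [S -> e H K]
eHK ⇒ eZbK   [H -> Z b]
eZbK ⇒ eeSZbK   [Z -> e S Z]
eeSZbK ⇒ eeeZbK   [S -> e]
eeeZbK ⇒ eeembK   [Z -> m]
eeembK ⇒ eeembe   [K -> e]

S ⇒ eHK ⇒ eZbK ⇒ eeSZbK ⇒ eeeZbK ⇒ eeembK ⇒ eeembe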